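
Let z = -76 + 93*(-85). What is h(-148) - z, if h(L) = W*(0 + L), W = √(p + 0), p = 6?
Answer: 7981 - 148*√6 ≈ 7618.5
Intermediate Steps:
W = √6 (W = √(6 + 0) = √6 ≈ 2.4495)
z = -7981 (z = -76 - 7905 = -7981)
h(L) = L*√6 (h(L) = √6*(0 + L) = √6*L = L*√6)
h(-148) - z = -148*√6 - 1*(-7981) = -148*√6 + 7981 = 7981 - 148*√6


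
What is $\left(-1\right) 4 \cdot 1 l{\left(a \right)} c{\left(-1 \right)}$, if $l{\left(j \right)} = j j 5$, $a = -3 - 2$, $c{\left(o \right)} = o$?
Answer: $500$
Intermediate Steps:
$a = -5$
$l{\left(j \right)} = 5 j^{2}$ ($l{\left(j \right)} = j^{2} \cdot 5 = 5 j^{2}$)
$\left(-1\right) 4 \cdot 1 l{\left(a \right)} c{\left(-1 \right)} = \left(-1\right) 4 \cdot 1 \cdot 5 \left(-5\right)^{2} \left(-1\right) = \left(-4\right) 1 \cdot 5 \cdot 25 \left(-1\right) = \left(-4\right) 125 \left(-1\right) = \left(-500\right) \left(-1\right) = 500$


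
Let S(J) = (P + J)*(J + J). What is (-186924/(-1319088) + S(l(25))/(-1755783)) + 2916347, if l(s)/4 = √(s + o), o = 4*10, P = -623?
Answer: 562862844529462595/193002690492 + 4984*√65/1755783 ≈ 2.9163e+6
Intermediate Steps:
o = 40
l(s) = 4*√(40 + s) (l(s) = 4*√(s + 40) = 4*√(40 + s))
S(J) = 2*J*(-623 + J) (S(J) = (-623 + J)*(J + J) = (-623 + J)*(2*J) = 2*J*(-623 + J))
(-186924/(-1319088) + S(l(25))/(-1755783)) + 2916347 = (-186924/(-1319088) + (2*(4*√(40 + 25))*(-623 + 4*√(40 + 25)))/(-1755783)) + 2916347 = (-186924*(-1/1319088) + (2*(4*√65)*(-623 + 4*√65))*(-1/1755783)) + 2916347 = (15577/109924 + (8*√65*(-623 + 4*√65))*(-1/1755783)) + 2916347 = (15577/109924 - 8*√65*(-623 + 4*√65)/1755783) + 2916347 = 320576543205/109924 - 8*√65*(-623 + 4*√65)/1755783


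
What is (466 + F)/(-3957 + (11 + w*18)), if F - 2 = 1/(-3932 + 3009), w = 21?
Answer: -431963/3293264 ≈ -0.13117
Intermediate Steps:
F = 1845/923 (F = 2 + 1/(-3932 + 3009) = 2 + 1/(-923) = 2 - 1/923 = 1845/923 ≈ 1.9989)
(466 + F)/(-3957 + (11 + w*18)) = (466 + 1845/923)/(-3957 + (11 + 21*18)) = 431963/(923*(-3957 + (11 + 378))) = 431963/(923*(-3957 + 389)) = (431963/923)/(-3568) = (431963/923)*(-1/3568) = -431963/3293264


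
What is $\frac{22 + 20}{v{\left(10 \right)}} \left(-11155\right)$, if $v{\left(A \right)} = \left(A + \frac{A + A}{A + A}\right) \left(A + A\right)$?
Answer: $- \frac{46851}{22} \approx -2129.6$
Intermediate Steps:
$v{\left(A \right)} = 2 A \left(1 + A\right)$ ($v{\left(A \right)} = \left(A + \frac{2 A}{2 A}\right) 2 A = \left(A + 2 A \frac{1}{2 A}\right) 2 A = \left(A + 1\right) 2 A = \left(1 + A\right) 2 A = 2 A \left(1 + A\right)$)
$\frac{22 + 20}{v{\left(10 \right)}} \left(-11155\right) = \frac{22 + 20}{2 \cdot 10 \left(1 + 10\right)} \left(-11155\right) = \frac{42}{2 \cdot 10 \cdot 11} \left(-11155\right) = \frac{42}{220} \left(-11155\right) = 42 \cdot \frac{1}{220} \left(-11155\right) = \frac{21}{110} \left(-11155\right) = - \frac{46851}{22}$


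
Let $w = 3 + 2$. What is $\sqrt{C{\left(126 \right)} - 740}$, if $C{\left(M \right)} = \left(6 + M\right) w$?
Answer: $4 i \sqrt{5} \approx 8.9443 i$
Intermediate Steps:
$w = 5$
$C{\left(M \right)} = 30 + 5 M$ ($C{\left(M \right)} = \left(6 + M\right) 5 = 30 + 5 M$)
$\sqrt{C{\left(126 \right)} - 740} = \sqrt{\left(30 + 5 \cdot 126\right) - 740} = \sqrt{\left(30 + 630\right) - 740} = \sqrt{660 - 740} = \sqrt{-80} = 4 i \sqrt{5}$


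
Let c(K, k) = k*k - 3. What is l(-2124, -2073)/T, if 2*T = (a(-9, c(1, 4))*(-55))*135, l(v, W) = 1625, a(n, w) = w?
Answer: -10/297 ≈ -0.033670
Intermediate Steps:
c(K, k) = -3 + k² (c(K, k) = k² - 3 = -3 + k²)
T = -96525/2 (T = (((-3 + 4²)*(-55))*135)/2 = (((-3 + 16)*(-55))*135)/2 = ((13*(-55))*135)/2 = (-715*135)/2 = (½)*(-96525) = -96525/2 ≈ -48263.)
l(-2124, -2073)/T = 1625/(-96525/2) = 1625*(-2/96525) = -10/297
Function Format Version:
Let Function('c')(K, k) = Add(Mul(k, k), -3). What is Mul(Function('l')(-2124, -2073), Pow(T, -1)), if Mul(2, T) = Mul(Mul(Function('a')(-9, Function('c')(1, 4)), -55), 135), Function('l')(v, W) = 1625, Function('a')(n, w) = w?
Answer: Rational(-10, 297) ≈ -0.033670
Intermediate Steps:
Function('c')(K, k) = Add(-3, Pow(k, 2)) (Function('c')(K, k) = Add(Pow(k, 2), -3) = Add(-3, Pow(k, 2)))
T = Rational(-96525, 2) (T = Mul(Rational(1, 2), Mul(Mul(Add(-3, Pow(4, 2)), -55), 135)) = Mul(Rational(1, 2), Mul(Mul(Add(-3, 16), -55), 135)) = Mul(Rational(1, 2), Mul(Mul(13, -55), 135)) = Mul(Rational(1, 2), Mul(-715, 135)) = Mul(Rational(1, 2), -96525) = Rational(-96525, 2) ≈ -48263.)
Mul(Function('l')(-2124, -2073), Pow(T, -1)) = Mul(1625, Pow(Rational(-96525, 2), -1)) = Mul(1625, Rational(-2, 96525)) = Rational(-10, 297)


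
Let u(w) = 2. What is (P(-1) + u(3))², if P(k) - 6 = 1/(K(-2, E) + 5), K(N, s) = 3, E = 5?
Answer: 4225/64 ≈ 66.016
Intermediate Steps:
P(k) = 49/8 (P(k) = 6 + 1/(3 + 5) = 6 + 1/8 = 6 + ⅛ = 49/8)
(P(-1) + u(3))² = (49/8 + 2)² = (65/8)² = 4225/64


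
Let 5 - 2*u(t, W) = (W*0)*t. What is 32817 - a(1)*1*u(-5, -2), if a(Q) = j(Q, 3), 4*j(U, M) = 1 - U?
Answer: 32817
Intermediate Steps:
j(U, M) = ¼ - U/4 (j(U, M) = (1 - U)/4 = ¼ - U/4)
a(Q) = ¼ - Q/4
u(t, W) = 5/2 (u(t, W) = 5/2 - W*0*t/2 = 5/2 - 0*t = 5/2 - ½*0 = 5/2 + 0 = 5/2)
32817 - a(1)*1*u(-5, -2) = 32817 - (¼ - ¼*1)*1*5/2 = 32817 - (¼ - ¼)*1*5/2 = 32817 - 0*1*5/2 = 32817 - 0*5/2 = 32817 - 1*0 = 32817 + 0 = 32817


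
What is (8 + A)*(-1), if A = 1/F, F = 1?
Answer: -9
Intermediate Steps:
A = 1 (A = 1/1 = 1)
(8 + A)*(-1) = (8 + 1)*(-1) = 9*(-1) = -9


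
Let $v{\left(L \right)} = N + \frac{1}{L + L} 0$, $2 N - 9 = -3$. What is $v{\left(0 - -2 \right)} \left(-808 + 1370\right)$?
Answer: $1686$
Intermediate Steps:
$N = 3$ ($N = \frac{9}{2} + \frac{1}{2} \left(-3\right) = \frac{9}{2} - \frac{3}{2} = 3$)
$v{\left(L \right)} = 3$ ($v{\left(L \right)} = 3 + \frac{1}{L + L} 0 = 3 + \frac{1}{2 L} 0 = 3 + 0 = 3$)
$v{\left(0 - -2 \right)} \left(-808 + 1370\right) = 3 \left(-808 + 1370\right) = 3 \cdot 562 = 1686$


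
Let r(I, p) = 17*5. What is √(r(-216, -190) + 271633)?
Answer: √271718 ≈ 521.27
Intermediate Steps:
r(I, p) = 85
√(r(-216, -190) + 271633) = √(85 + 271633) = √271718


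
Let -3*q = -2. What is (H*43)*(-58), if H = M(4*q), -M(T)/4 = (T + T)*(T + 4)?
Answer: 3192320/9 ≈ 3.5470e+5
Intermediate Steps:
q = 2/3 (q = -1/3*(-2) = 2/3 ≈ 0.66667)
M(T) = -8*T*(4 + T) (M(T) = -4*(T + T)*(T + 4) = -4*2*T*(4 + T) = -8*T*(4 + T))
H = -1280/9 (H = -8*4*(2/3)*(4 + 4*(2/3)) = -8*8/3*(4 + 8/3) = -8*8/3*20/3 = -1280/9 ≈ -142.22)
(H*43)*(-58) = -1280/9*43*(-58) = -55040/9*(-58) = 3192320/9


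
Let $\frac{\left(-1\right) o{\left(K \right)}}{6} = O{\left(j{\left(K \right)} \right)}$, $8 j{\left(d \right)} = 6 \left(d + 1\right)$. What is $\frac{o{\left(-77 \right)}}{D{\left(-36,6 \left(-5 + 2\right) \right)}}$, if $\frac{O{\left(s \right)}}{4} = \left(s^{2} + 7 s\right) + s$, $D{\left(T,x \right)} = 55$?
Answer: $- \frac{67032}{55} \approx -1218.8$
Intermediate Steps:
$j{\left(d \right)} = \frac{3}{4} + \frac{3 d}{4}$ ($j{\left(d \right)} = \frac{6 \left(d + 1\right)}{8} = \frac{6 \left(1 + d\right)}{8} = \frac{6 + 6 d}{8} = \frac{3}{4} + \frac{3 d}{4}$)
$O{\left(s \right)} = 4 s^{2} + 32 s$ ($O{\left(s \right)} = 4 \left(\left(s^{2} + 7 s\right) + s\right) = 4 \left(s^{2} + 8 s\right) = 4 s^{2} + 32 s$)
$o{\left(K \right)} = - 24 \left(\frac{3}{4} + \frac{3 K}{4}\right) \left(\frac{35}{4} + \frac{3 K}{4}\right)$ ($o{\left(K \right)} = - 6 \cdot 4 \left(\frac{3}{4} + \frac{3 K}{4}\right) \left(8 + \left(\frac{3}{4} + \frac{3 K}{4}\right)\right) = - 6 \cdot 4 \left(\frac{3}{4} + \frac{3 K}{4}\right) \left(\frac{35}{4} + \frac{3 K}{4}\right) = - 24 \left(\frac{3}{4} + \frac{3 K}{4}\right) \left(\frac{35}{4} + \frac{3 K}{4}\right)$)
$\frac{o{\left(-77 \right)}}{D{\left(-36,6 \left(-5 + 2\right) \right)}} = \frac{\left(- \frac{9}{2}\right) \left(1 - 77\right) \left(35 + 3 \left(-77\right)\right)}{55} = \left(- \frac{9}{2}\right) \left(-76\right) \left(35 - 231\right) \frac{1}{55} = \left(- \frac{9}{2}\right) \left(-76\right) \left(-196\right) \frac{1}{55} = \left(-67032\right) \frac{1}{55} = - \frac{67032}{55}$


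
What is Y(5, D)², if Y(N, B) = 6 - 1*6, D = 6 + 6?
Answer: 0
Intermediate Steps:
D = 12
Y(N, B) = 0 (Y(N, B) = 6 - 6 = 0)
Y(5, D)² = 0² = 0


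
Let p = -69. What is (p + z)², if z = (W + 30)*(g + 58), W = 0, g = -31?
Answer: 549081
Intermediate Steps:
z = 810 (z = (0 + 30)*(-31 + 58) = 30*27 = 810)
(p + z)² = (-69 + 810)² = 741² = 549081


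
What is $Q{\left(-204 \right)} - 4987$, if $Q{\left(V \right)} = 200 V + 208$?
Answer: $-45579$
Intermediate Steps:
$Q{\left(V \right)} = 208 + 200 V$
$Q{\left(-204 \right)} - 4987 = \left(208 + 200 \left(-204\right)\right) - 4987 = \left(208 - 40800\right) - 4987 = -40592 - 4987 = -45579$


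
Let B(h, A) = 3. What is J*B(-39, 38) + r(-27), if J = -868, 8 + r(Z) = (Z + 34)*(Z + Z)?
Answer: -2990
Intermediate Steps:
r(Z) = -8 + 2*Z*(34 + Z) (r(Z) = -8 + (Z + 34)*(Z + Z) = -8 + (34 + Z)*(2*Z) = -8 + 2*Z*(34 + Z))
J*B(-39, 38) + r(-27) = -868*3 + (-8 + 2*(-27)² + 68*(-27)) = -2604 + (-8 + 2*729 - 1836) = -2604 + (-8 + 1458 - 1836) = -2604 - 386 = -2990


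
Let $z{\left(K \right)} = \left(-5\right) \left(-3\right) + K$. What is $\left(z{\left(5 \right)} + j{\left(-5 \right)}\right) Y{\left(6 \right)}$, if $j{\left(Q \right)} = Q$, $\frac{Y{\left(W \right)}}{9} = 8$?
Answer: $1080$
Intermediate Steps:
$Y{\left(W \right)} = 72$ ($Y{\left(W \right)} = 9 \cdot 8 = 72$)
$z{\left(K \right)} = 15 + K$
$\left(z{\left(5 \right)} + j{\left(-5 \right)}\right) Y{\left(6 \right)} = \left(\left(15 + 5\right) - 5\right) 72 = \left(20 - 5\right) 72 = 15 \cdot 72 = 1080$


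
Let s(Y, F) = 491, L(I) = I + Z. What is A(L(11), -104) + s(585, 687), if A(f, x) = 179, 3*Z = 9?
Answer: 670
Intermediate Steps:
Z = 3 (Z = (1/3)*9 = 3)
L(I) = 3 + I (L(I) = I + 3 = 3 + I)
A(L(11), -104) + s(585, 687) = 179 + 491 = 670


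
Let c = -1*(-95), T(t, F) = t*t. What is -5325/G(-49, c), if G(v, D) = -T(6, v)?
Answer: 1775/12 ≈ 147.92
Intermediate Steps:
T(t, F) = t**2
c = 95
G(v, D) = -36 (G(v, D) = -1*6**2 = -1*36 = -36)
-5325/G(-49, c) = -5325/(-36) = -5325*(-1/36) = 1775/12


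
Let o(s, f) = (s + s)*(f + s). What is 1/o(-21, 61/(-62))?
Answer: 31/28623 ≈ 0.0010830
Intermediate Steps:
o(s, f) = 2*s*(f + s) (o(s, f) = (2*s)*(f + s) = 2*s*(f + s))
1/o(-21, 61/(-62)) = 1/(2*(-21)*(61/(-62) - 21)) = 1/(2*(-21)*(61*(-1/62) - 21)) = 1/(2*(-21)*(-61/62 - 21)) = 1/(2*(-21)*(-1363/62)) = 1/(28623/31) = 31/28623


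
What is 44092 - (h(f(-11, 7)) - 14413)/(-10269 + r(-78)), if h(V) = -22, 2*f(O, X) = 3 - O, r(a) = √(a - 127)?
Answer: 4649466307057/105452566 - 14435*I*√205/105452566 ≈ 44091.0 - 0.0019599*I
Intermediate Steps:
r(a) = √(-127 + a)
f(O, X) = 3/2 - O/2 (f(O, X) = (3 - O)/2 = 3/2 - O/2)
44092 - (h(f(-11, 7)) - 14413)/(-10269 + r(-78)) = 44092 - (-22 - 14413)/(-10269 + √(-127 - 78)) = 44092 - (-14435)/(-10269 + √(-205)) = 44092 - (-14435)/(-10269 + I*√205) = 44092 + 14435/(-10269 + I*√205)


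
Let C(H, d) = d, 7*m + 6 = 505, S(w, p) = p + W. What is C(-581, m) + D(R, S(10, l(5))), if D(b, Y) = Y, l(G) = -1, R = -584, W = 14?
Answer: 590/7 ≈ 84.286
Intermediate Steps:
S(w, p) = 14 + p (S(w, p) = p + 14 = 14 + p)
m = 499/7 (m = -6/7 + (⅐)*505 = -6/7 + 505/7 = 499/7 ≈ 71.286)
C(-581, m) + D(R, S(10, l(5))) = 499/7 + (14 - 1) = 499/7 + 13 = 590/7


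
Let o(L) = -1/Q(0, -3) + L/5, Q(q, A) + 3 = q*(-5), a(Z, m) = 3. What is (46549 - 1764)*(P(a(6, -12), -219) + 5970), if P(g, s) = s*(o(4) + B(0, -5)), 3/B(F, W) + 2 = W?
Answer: 1823179436/7 ≈ 2.6045e+8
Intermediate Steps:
B(F, W) = 3/(-2 + W)
Q(q, A) = -3 - 5*q (Q(q, A) = -3 + q*(-5) = -3 - 5*q)
o(L) = ⅓ + L/5 (o(L) = -1/(-3 - 5*0) + L/5 = -1/(-3 + 0) + L*(⅕) = -1/(-3) + L/5 = -1*(-⅓) + L/5 = ⅓ + L/5)
P(g, s) = 74*s/105 (P(g, s) = s*((⅓ + (⅕)*4) + 3/(-2 - 5)) = s*((⅓ + ⅘) + 3/(-7)) = s*(17/15 + 3*(-⅐)) = s*(17/15 - 3/7) = s*(74/105) = 74*s/105)
(46549 - 1764)*(P(a(6, -12), -219) + 5970) = (46549 - 1764)*((74/105)*(-219) + 5970) = 44785*(-5402/35 + 5970) = 44785*(203548/35) = 1823179436/7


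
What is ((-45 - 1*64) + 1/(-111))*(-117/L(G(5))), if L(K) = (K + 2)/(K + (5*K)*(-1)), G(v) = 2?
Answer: -943800/37 ≈ -25508.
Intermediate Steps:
L(K) = -(2 + K)/(4*K) (L(K) = (2 + K)/(K - 5*K) = (2 + K)/((-4*K)) = (2 + K)*(-1/(4*K)) = -(2 + K)/(4*K))
((-45 - 1*64) + 1/(-111))*(-117/L(G(5))) = ((-45 - 1*64) + 1/(-111))*(-117*8/(-2 - 1*2)) = ((-45 - 64) - 1/111)*(-117*8/(-2 - 2)) = (-109 - 1/111)*(-117/((¼)*(½)*(-4))) = -(-471900)/(37*(-½)) = -(-471900)*(-2)/37 = -12100/111*234 = -943800/37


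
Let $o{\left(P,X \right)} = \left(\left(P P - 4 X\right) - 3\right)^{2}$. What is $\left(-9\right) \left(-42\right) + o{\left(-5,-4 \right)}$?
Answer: $1822$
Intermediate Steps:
$o{\left(P,X \right)} = \left(-3 + P^{2} - 4 X\right)^{2}$ ($o{\left(P,X \right)} = \left(\left(P^{2} - 4 X\right) - 3\right)^{2} = \left(-3 + P^{2} - 4 X\right)^{2}$)
$\left(-9\right) \left(-42\right) + o{\left(-5,-4 \right)} = \left(-9\right) \left(-42\right) + \left(3 - \left(-5\right)^{2} + 4 \left(-4\right)\right)^{2} = 378 + \left(3 - 25 - 16\right)^{2} = 378 + \left(-38\right)^{2} = 378 + 1444 = 1822$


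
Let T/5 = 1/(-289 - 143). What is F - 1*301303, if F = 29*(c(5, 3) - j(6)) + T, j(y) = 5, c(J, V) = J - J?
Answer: -130225541/432 ≈ -3.0145e+5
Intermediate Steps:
c(J, V) = 0
T = -5/432 (T = 5/(-289 - 143) = 5/(-432) = 5*(-1/432) = -5/432 ≈ -0.011574)
F = -62645/432 (F = 29*(0 - 1*5) - 5/432 = 29*(0 - 5) - 5/432 = 29*(-5) - 5/432 = -145 - 5/432 = -62645/432 ≈ -145.01)
F - 1*301303 = -62645/432 - 1*301303 = -62645/432 - 301303 = -130225541/432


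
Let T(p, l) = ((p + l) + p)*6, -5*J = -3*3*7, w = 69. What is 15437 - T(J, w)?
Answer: 74359/5 ≈ 14872.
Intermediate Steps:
J = 63/5 (J = -(-3*3)*7/5 = -(-9)*7/5 = -⅕*(-63) = 63/5 ≈ 12.600)
T(p, l) = 6*l + 12*p (T(p, l) = ((l + p) + p)*6 = (l + 2*p)*6 = 6*l + 12*p)
15437 - T(J, w) = 15437 - (6*69 + 12*(63/5)) = 15437 - (414 + 756/5) = 15437 - 1*2826/5 = 15437 - 2826/5 = 74359/5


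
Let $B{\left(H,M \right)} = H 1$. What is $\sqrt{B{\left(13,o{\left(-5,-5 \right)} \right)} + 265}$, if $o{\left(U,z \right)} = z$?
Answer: $\sqrt{278} \approx 16.673$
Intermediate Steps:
$B{\left(H,M \right)} = H$
$\sqrt{B{\left(13,o{\left(-5,-5 \right)} \right)} + 265} = \sqrt{13 + 265} = \sqrt{278}$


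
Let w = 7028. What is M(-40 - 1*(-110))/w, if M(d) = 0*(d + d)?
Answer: 0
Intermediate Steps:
M(d) = 0 (M(d) = 0*(2*d) = 0)
M(-40 - 1*(-110))/w = 0/7028 = 0*(1/7028) = 0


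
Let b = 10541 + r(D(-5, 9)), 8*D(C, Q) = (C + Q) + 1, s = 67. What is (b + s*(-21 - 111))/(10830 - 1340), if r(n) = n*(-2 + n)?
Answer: 108553/607360 ≈ 0.17873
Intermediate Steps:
D(C, Q) = ⅛ + C/8 + Q/8 (D(C, Q) = ((C + Q) + 1)/8 = (1 + C + Q)/8 = ⅛ + C/8 + Q/8)
b = 674569/64 (b = 10541 + (⅛ + (⅛)*(-5) + (⅛)*9)*(-2 + (⅛ + (⅛)*(-5) + (⅛)*9)) = 10541 + (⅛ - 5/8 + 9/8)*(-2 + (⅛ - 5/8 + 9/8)) = 10541 + 5*(-2 + 5/8)/8 = 10541 + (5/8)*(-11/8) = 10541 - 55/64 = 674569/64 ≈ 10540.)
(b + s*(-21 - 111))/(10830 - 1340) = (674569/64 + 67*(-21 - 111))/(10830 - 1340) = (674569/64 + 67*(-132))/9490 = (674569/64 - 8844)*(1/9490) = (108553/64)*(1/9490) = 108553/607360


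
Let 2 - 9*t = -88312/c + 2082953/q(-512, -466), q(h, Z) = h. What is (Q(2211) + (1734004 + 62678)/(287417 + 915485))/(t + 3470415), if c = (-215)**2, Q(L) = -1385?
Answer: -177243699756211200/444659598911736069619 ≈ -0.00039861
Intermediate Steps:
c = 46225
t = 96377052569/213004800 (t = 2/9 - (-88312/46225 + 2082953/(-512))/9 = 2/9 - (-88312*1/46225 + 2082953*(-1/512))/9 = 2/9 - (-88312/46225 - 2082953/512)/9 = 2/9 - 1/9*(-96329718169/23667200) = 2/9 + 96329718169/213004800 = 96377052569/213004800 ≈ 452.46)
(Q(2211) + (1734004 + 62678)/(287417 + 915485))/(t + 3470415) = (-1385 + (1734004 + 62678)/(287417 + 915485))/(96377052569/213004800 + 3470415) = (-1385 + 1796682/1202902)/(739311430044569/213004800) = (-1385 + 1796682*(1/1202902))*(213004800/739311430044569) = (-1385 + 898341/601451)*(213004800/739311430044569) = -832111294/601451*213004800/739311430044569 = -177243699756211200/444659598911736069619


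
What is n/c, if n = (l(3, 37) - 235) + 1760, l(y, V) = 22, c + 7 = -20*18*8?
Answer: -1547/2887 ≈ -0.53585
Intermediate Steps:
c = -2887 (c = -7 - 20*18*8 = -7 - 360*8 = -7 - 2880 = -2887)
n = 1547 (n = (22 - 235) + 1760 = -213 + 1760 = 1547)
n/c = 1547/(-2887) = 1547*(-1/2887) = -1547/2887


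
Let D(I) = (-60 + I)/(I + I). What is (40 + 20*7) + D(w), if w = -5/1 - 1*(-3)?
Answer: 391/2 ≈ 195.50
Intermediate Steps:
w = -2 (w = -5*1 + 3 = -5 + 3 = -2)
D(I) = (-60 + I)/(2*I) (D(I) = (-60 + I)/((2*I)) = (-60 + I)*(1/(2*I)) = (-60 + I)/(2*I))
(40 + 20*7) + D(w) = (40 + 20*7) + (½)*(-60 - 2)/(-2) = (40 + 140) + (½)*(-½)*(-62) = 180 + 31/2 = 391/2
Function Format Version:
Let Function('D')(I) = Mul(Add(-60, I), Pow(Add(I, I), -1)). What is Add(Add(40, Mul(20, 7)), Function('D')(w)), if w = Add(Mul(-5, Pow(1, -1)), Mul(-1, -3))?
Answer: Rational(391, 2) ≈ 195.50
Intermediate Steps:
w = -2 (w = Add(Mul(-5, 1), 3) = Add(-5, 3) = -2)
Function('D')(I) = Mul(Rational(1, 2), Pow(I, -1), Add(-60, I)) (Function('D')(I) = Mul(Add(-60, I), Pow(Mul(2, I), -1)) = Mul(Add(-60, I), Mul(Rational(1, 2), Pow(I, -1))) = Mul(Rational(1, 2), Pow(I, -1), Add(-60, I)))
Add(Add(40, Mul(20, 7)), Function('D')(w)) = Add(Add(40, Mul(20, 7)), Mul(Rational(1, 2), Pow(-2, -1), Add(-60, -2))) = Add(Add(40, 140), Mul(Rational(1, 2), Rational(-1, 2), -62)) = Add(180, Rational(31, 2)) = Rational(391, 2)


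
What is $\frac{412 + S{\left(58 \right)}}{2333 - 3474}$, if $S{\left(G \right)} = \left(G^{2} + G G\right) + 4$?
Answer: $- \frac{7144}{1141} \approx -6.2612$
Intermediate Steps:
$S{\left(G \right)} = 4 + 2 G^{2}$ ($S{\left(G \right)} = \left(G^{2} + G^{2}\right) + 4 = 2 G^{2} + 4 = 4 + 2 G^{2}$)
$\frac{412 + S{\left(58 \right)}}{2333 - 3474} = \frac{412 + \left(4 + 2 \cdot 58^{2}\right)}{2333 - 3474} = \frac{412 + \left(4 + 2 \cdot 3364\right)}{-1141} = \left(412 + \left(4 + 6728\right)\right) \left(- \frac{1}{1141}\right) = \left(412 + 6732\right) \left(- \frac{1}{1141}\right) = 7144 \left(- \frac{1}{1141}\right) = - \frac{7144}{1141}$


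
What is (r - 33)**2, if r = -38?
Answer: 5041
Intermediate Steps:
(r - 33)**2 = (-38 - 33)**2 = (-71)**2 = 5041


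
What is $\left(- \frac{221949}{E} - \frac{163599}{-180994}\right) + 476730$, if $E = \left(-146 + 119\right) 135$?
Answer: $\frac{34950063946729}{73302570} \approx 4.7679 \cdot 10^{5}$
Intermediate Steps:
$E = -3645$ ($E = \left(-27\right) 135 = -3645$)
$\left(- \frac{221949}{E} - \frac{163599}{-180994}\right) + 476730 = \left(- \frac{221949}{-3645} - \frac{163599}{-180994}\right) + 476730 = \left(\left(-221949\right) \left(- \frac{1}{3645}\right) - - \frac{163599}{180994}\right) + 476730 = \left(\frac{24661}{405} + \frac{163599}{180994}\right) + 476730 = \frac{4529750629}{73302570} + 476730 = \frac{34950063946729}{73302570}$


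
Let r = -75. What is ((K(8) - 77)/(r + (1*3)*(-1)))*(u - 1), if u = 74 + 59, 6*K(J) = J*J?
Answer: 4378/39 ≈ 112.26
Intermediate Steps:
K(J) = J²/6 (K(J) = (J*J)/6 = J²/6)
u = 133
((K(8) - 77)/(r + (1*3)*(-1)))*(u - 1) = (((⅙)*8² - 77)/(-75 + (1*3)*(-1)))*(133 - 1) = (((⅙)*64 - 77)/(-75 + 3*(-1)))*132 = ((32/3 - 77)/(-75 - 3))*132 = -199/3/(-78)*132 = -199/3*(-1/78)*132 = (199/234)*132 = 4378/39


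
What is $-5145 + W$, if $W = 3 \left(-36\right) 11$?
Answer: $-6333$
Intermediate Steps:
$W = -1188$ ($W = \left(-108\right) 11 = -1188$)
$-5145 + W = -5145 - 1188 = -6333$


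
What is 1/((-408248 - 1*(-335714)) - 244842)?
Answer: -1/317376 ≈ -3.1508e-6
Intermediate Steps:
1/((-408248 - 1*(-335714)) - 244842) = 1/((-408248 + 335714) - 244842) = 1/(-72534 - 244842) = 1/(-317376) = -1/317376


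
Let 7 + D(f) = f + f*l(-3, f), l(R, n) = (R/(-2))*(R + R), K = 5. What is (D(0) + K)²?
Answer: 4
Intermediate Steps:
l(R, n) = -R² (l(R, n) = (R*(-½))*(2*R) = (-R/2)*(2*R) = -R²)
D(f) = -7 - 8*f (D(f) = -7 + (f + f*(-1*(-3)²)) = -7 + (f + f*(-1*9)) = -7 + (f + f*(-9)) = -7 + (f - 9*f) = -7 - 8*f)
(D(0) + K)² = ((-7 - 8*0) + 5)² = ((-7 + 0) + 5)² = (-7 + 5)² = (-2)² = 4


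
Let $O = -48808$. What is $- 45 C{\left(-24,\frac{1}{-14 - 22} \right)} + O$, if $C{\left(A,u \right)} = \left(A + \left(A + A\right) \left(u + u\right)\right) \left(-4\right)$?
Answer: $-52648$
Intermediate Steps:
$C{\left(A,u \right)} = - 4 A - 16 A u$ ($C{\left(A,u \right)} = \left(A + 2 A 2 u\right) \left(-4\right) = \left(A + 4 A u\right) \left(-4\right) = - 4 A - 16 A u$)
$- 45 C{\left(-24,\frac{1}{-14 - 22} \right)} + O = - 45 \left(\left(-4\right) \left(-24\right) \left(1 + \frac{4}{-14 - 22}\right)\right) - 48808 = - 45 \left(\left(-4\right) \left(-24\right) \left(1 + \frac{4}{-36}\right)\right) - 48808 = - 45 \left(\left(-4\right) \left(-24\right) \left(1 + 4 \left(- \frac{1}{36}\right)\right)\right) - 48808 = - 45 \left(\left(-4\right) \left(-24\right) \left(1 - \frac{1}{9}\right)\right) - 48808 = - 45 \left(\left(-4\right) \left(-24\right) \frac{8}{9}\right) - 48808 = \left(-45\right) \frac{256}{3} - 48808 = -3840 - 48808 = -52648$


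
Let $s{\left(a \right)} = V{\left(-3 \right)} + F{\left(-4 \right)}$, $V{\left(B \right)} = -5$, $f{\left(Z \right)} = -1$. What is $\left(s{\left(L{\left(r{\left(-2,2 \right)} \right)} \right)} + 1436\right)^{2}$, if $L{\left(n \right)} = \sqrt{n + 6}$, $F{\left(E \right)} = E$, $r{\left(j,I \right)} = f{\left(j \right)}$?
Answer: $2036329$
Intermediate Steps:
$r{\left(j,I \right)} = -1$
$L{\left(n \right)} = \sqrt{6 + n}$
$s{\left(a \right)} = -9$ ($s{\left(a \right)} = -5 - 4 = -9$)
$\left(s{\left(L{\left(r{\left(-2,2 \right)} \right)} \right)} + 1436\right)^{2} = \left(-9 + 1436\right)^{2} = 1427^{2} = 2036329$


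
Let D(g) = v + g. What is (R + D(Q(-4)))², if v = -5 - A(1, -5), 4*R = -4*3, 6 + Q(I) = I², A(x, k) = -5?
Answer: 49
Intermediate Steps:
Q(I) = -6 + I²
R = -3 (R = (-4*3)/4 = (¼)*(-12) = -3)
v = 0 (v = -5 - 1*(-5) = -5 + 5 = 0)
D(g) = g (D(g) = 0 + g = g)
(R + D(Q(-4)))² = (-3 + (-6 + (-4)²))² = (-3 + (-6 + 16))² = (-3 + 10)² = 7² = 49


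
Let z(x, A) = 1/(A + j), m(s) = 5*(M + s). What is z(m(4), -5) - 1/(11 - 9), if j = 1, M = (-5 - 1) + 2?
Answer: -3/4 ≈ -0.75000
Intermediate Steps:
M = -4 (M = -6 + 2 = -4)
m(s) = -20 + 5*s (m(s) = 5*(-4 + s) = -20 + 5*s)
z(x, A) = 1/(1 + A) (z(x, A) = 1/(A + 1) = 1/(1 + A))
z(m(4), -5) - 1/(11 - 9) = 1/(1 - 5) - 1/(11 - 9) = 1/(-4) - 1/2 = -1/4 - 1*1/2 = -1/4 - 1/2 = -3/4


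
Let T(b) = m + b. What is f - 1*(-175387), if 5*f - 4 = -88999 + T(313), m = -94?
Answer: 788159/5 ≈ 1.5763e+5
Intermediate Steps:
T(b) = -94 + b
f = -88776/5 (f = 4/5 + (-88999 + (-94 + 313))/5 = 4/5 + (-88999 + 219)/5 = 4/5 + (1/5)*(-88780) = 4/5 - 17756 = -88776/5 ≈ -17755.)
f - 1*(-175387) = -88776/5 - 1*(-175387) = -88776/5 + 175387 = 788159/5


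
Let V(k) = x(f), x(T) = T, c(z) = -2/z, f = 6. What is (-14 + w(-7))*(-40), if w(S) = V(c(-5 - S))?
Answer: 320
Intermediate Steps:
V(k) = 6
w(S) = 6
(-14 + w(-7))*(-40) = (-14 + 6)*(-40) = -8*(-40) = 320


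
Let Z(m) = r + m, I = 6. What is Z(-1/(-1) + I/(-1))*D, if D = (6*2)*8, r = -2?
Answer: -672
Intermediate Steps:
Z(m) = -2 + m
D = 96 (D = 12*8 = 96)
Z(-1/(-1) + I/(-1))*D = (-2 + (-1/(-1) + 6/(-1)))*96 = (-2 + (-1*(-1) + 6*(-1)))*96 = (-2 + (1 - 6))*96 = (-2 - 5)*96 = -7*96 = -672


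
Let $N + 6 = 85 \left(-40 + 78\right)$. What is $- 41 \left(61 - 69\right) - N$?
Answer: $-2896$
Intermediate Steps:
$N = 3224$ ($N = -6 + 85 \left(-40 + 78\right) = -6 + 85 \cdot 38 = -6 + 3230 = 3224$)
$- 41 \left(61 - 69\right) - N = - 41 \left(61 - 69\right) - 3224 = \left(-41\right) \left(-8\right) - 3224 = 328 - 3224 = -2896$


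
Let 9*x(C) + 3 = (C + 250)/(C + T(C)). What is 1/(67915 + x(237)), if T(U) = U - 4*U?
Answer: 4266/289723481 ≈ 1.4724e-5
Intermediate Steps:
T(U) = -3*U
x(C) = -⅓ - (250 + C)/(18*C) (x(C) = -⅓ + ((C + 250)/(C - 3*C))/9 = -⅓ + ((250 + C)/((-2*C)))/9 = -⅓ + ((250 + C)*(-1/(2*C)))/9 = -⅓ + (-(250 + C)/(2*C))/9 = -⅓ - (250 + C)/(18*C))
1/(67915 + x(237)) = 1/(67915 + (1/18)*(-250 - 7*237)/237) = 1/(67915 + (1/18)*(1/237)*(-250 - 1659)) = 1/(67915 + (1/18)*(1/237)*(-1909)) = 1/(67915 - 1909/4266) = 1/(289723481/4266) = 4266/289723481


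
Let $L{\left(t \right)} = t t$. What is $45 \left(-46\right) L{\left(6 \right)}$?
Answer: $-74520$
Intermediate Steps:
$L{\left(t \right)} = t^{2}$
$45 \left(-46\right) L{\left(6 \right)} = 45 \left(-46\right) 6^{2} = \left(-2070\right) 36 = -74520$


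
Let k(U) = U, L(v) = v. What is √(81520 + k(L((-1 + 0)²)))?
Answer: √81521 ≈ 285.52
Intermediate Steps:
√(81520 + k(L((-1 + 0)²))) = √(81520 + (-1 + 0)²) = √(81520 + (-1)²) = √(81520 + 1) = √81521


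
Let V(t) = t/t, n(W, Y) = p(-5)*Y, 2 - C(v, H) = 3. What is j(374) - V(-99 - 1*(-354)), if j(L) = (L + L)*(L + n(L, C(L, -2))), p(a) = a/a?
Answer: 279003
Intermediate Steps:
C(v, H) = -1 (C(v, H) = 2 - 1*3 = 2 - 3 = -1)
p(a) = 1
n(W, Y) = Y (n(W, Y) = 1*Y = Y)
j(L) = 2*L*(-1 + L) (j(L) = (L + L)*(L - 1) = (2*L)*(-1 + L) = 2*L*(-1 + L))
V(t) = 1
j(374) - V(-99 - 1*(-354)) = 2*374*(-1 + 374) - 1*1 = 2*374*373 - 1 = 279004 - 1 = 279003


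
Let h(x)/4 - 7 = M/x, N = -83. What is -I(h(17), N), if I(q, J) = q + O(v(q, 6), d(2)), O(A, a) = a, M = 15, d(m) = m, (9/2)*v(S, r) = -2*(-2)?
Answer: -570/17 ≈ -33.529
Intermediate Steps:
v(S, r) = 8/9 (v(S, r) = 2*(-2*(-2))/9 = (2/9)*4 = 8/9)
h(x) = 28 + 60/x (h(x) = 28 + 4*(15/x) = 28 + 60/x)
I(q, J) = 2 + q (I(q, J) = q + 2 = 2 + q)
-I(h(17), N) = -(2 + (28 + 60/17)) = -(2 + 536/17) = -1*570/17 = -570/17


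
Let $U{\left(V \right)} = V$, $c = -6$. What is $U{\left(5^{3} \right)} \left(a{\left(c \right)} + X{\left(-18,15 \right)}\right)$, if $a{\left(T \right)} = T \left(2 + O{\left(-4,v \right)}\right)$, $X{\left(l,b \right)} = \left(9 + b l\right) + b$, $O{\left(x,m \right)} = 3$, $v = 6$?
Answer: $-34500$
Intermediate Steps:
$X{\left(l,b \right)} = 9 + b + b l$
$a{\left(T \right)} = 5 T$ ($a{\left(T \right)} = T \left(2 + 3\right) = T 5 = 5 T$)
$U{\left(5^{3} \right)} \left(a{\left(c \right)} + X{\left(-18,15 \right)}\right) = 5^{3} \left(5 \left(-6\right) + \left(9 + 15 + 15 \left(-18\right)\right)\right) = 125 \left(-30 + \left(9 + 15 - 270\right)\right) = 125 \left(-30 - 246\right) = 125 \left(-276\right) = -34500$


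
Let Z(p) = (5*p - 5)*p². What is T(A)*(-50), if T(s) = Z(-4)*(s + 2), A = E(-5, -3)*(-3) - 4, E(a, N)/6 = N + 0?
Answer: 1040000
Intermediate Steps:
E(a, N) = 6*N (E(a, N) = 6*(N + 0) = 6*N)
A = 50 (A = (6*(-3))*(-3) - 4 = -18*(-3) - 4 = 54 - 4 = 50)
Z(p) = p²*(-5 + 5*p) (Z(p) = (-5 + 5*p)*p² = p²*(-5 + 5*p))
T(s) = -800 - 400*s (T(s) = (5*(-4)²*(-1 - 4))*(s + 2) = (5*16*(-5))*(2 + s) = -400*(2 + s) = -800 - 400*s)
T(A)*(-50) = (-800 - 400*50)*(-50) = (-800 - 20000)*(-50) = -20800*(-50) = 1040000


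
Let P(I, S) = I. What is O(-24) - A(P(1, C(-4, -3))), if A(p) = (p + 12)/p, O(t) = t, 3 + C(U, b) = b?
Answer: -37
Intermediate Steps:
C(U, b) = -3 + b
A(p) = (12 + p)/p
O(-24) - A(P(1, C(-4, -3))) = -24 - (12 + 1)/1 = -24 - 13 = -37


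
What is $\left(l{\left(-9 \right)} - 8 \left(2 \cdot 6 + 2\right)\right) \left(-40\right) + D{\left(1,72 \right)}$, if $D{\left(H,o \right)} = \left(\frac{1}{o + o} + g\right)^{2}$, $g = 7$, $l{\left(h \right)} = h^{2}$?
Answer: $\frac{26730721}{20736} \approx 1289.1$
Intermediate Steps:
$D{\left(H,o \right)} = \left(7 + \frac{1}{2 o}\right)^{2}$ ($D{\left(H,o \right)} = \left(\frac{1}{o + o} + 7\right)^{2} = \left(\frac{1}{2 o} + 7\right)^{2} = \left(7 + \frac{1}{2 o}\right)^{2}$)
$\left(l{\left(-9 \right)} - 8 \left(2 \cdot 6 + 2\right)\right) \left(-40\right) + D{\left(1,72 \right)} = \left(\left(-9\right)^{2} - 8 \left(2 \cdot 6 + 2\right)\right) \left(-40\right) + \frac{\left(1 + 14 \cdot 72\right)^{2}}{4 \cdot 5184} = \left(81 - 8 \left(12 + 2\right)\right) \left(-40\right) + \frac{1}{4} \cdot \frac{1}{5184} \left(1 + 1008\right)^{2} = \left(81 - 112\right) \left(-40\right) + \frac{1}{4} \cdot \frac{1}{5184} \cdot 1009^{2} = \left(81 - 112\right) \left(-40\right) + \frac{1}{4} \cdot \frac{1}{5184} \cdot 1018081 = \left(-31\right) \left(-40\right) + \frac{1018081}{20736} = 1240 + \frac{1018081}{20736} = \frac{26730721}{20736}$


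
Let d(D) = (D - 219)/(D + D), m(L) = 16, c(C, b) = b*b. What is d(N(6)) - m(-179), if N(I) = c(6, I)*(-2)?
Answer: -671/48 ≈ -13.979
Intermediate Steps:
c(C, b) = b²
N(I) = -2*I² (N(I) = I²*(-2) = -2*I²)
d(D) = (-219 + D)/(2*D) (d(D) = (-219 + D)/((2*D)) = (-219 + D)*(1/(2*D)) = (-219 + D)/(2*D))
d(N(6)) - m(-179) = (-219 - 2*6²)/(2*((-2*6²))) - 1*16 = (-219 - 2*36)/(2*((-2*36))) - 16 = (½)*(-219 - 72)/(-72) - 16 = (½)*(-1/72)*(-291) - 16 = 97/48 - 16 = -671/48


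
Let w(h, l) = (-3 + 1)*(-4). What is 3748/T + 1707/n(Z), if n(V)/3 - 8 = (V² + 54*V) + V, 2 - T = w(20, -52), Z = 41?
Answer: -7389349/11832 ≈ -624.52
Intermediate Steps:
w(h, l) = 8 (w(h, l) = -2*(-4) = 8)
T = -6 (T = 2 - 1*8 = 2 - 8 = -6)
n(V) = 24 + 3*V² + 165*V (n(V) = 24 + 3*((V² + 54*V) + V) = 24 + 3*(V² + 55*V) = 24 + (3*V² + 165*V) = 24 + 3*V² + 165*V)
3748/T + 1707/n(Z) = 3748/(-6) + 1707/(24 + 3*41² + 165*41) = 3748*(-⅙) + 1707/(24 + 3*1681 + 6765) = -1874/3 + 1707/(24 + 5043 + 6765) = -1874/3 + 1707/11832 = -1874/3 + 1707*(1/11832) = -1874/3 + 569/3944 = -7389349/11832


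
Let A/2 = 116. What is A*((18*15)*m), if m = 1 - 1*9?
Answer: -501120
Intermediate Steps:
A = 232 (A = 2*116 = 232)
m = -8 (m = 1 - 9 = -8)
A*((18*15)*m) = 232*((18*15)*(-8)) = 232*(270*(-8)) = 232*(-2160) = -501120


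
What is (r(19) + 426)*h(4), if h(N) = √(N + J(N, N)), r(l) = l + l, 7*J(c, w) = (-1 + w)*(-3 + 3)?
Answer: 928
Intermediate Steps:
J(c, w) = 0 (J(c, w) = ((-1 + w)*(-3 + 3))/7 = ((-1 + w)*0)/7 = (⅐)*0 = 0)
r(l) = 2*l
h(N) = √N (h(N) = √(N + 0) = √N)
(r(19) + 426)*h(4) = (2*19 + 426)*√4 = (38 + 426)*2 = 464*2 = 928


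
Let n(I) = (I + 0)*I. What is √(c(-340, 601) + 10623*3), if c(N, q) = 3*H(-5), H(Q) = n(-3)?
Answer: 6*√886 ≈ 178.59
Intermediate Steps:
n(I) = I² (n(I) = I*I = I²)
H(Q) = 9 (H(Q) = (-3)² = 9)
c(N, q) = 27 (c(N, q) = 3*9 = 27)
√(c(-340, 601) + 10623*3) = √(27 + 10623*3) = √(27 + 31869) = √31896 = 6*√886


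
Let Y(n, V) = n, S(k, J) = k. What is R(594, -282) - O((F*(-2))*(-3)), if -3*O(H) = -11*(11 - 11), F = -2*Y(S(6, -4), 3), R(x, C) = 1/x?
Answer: 1/594 ≈ 0.0016835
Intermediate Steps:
F = -12 (F = -2*6 = -12)
O(H) = 0 (O(H) = -(-11)*(11 - 11)/3 = -(-11)*0/3 = -⅓*0 = 0)
R(594, -282) - O((F*(-2))*(-3)) = 1/594 - 1*0 = 1/594 + 0 = 1/594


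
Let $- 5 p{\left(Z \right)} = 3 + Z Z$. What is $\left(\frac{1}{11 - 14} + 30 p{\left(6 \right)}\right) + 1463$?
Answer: $\frac{3686}{3} \approx 1228.7$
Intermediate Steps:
$p{\left(Z \right)} = - \frac{3}{5} - \frac{Z^{2}}{5}$ ($p{\left(Z \right)} = - \frac{3 + Z Z}{5} = - \frac{3 + Z^{2}}{5} = - \frac{3}{5} - \frac{Z^{2}}{5}$)
$\left(\frac{1}{11 - 14} + 30 p{\left(6 \right)}\right) + 1463 = \left(\frac{1}{11 - 14} + 30 \left(- \frac{3}{5} - \frac{6^{2}}{5}\right)\right) + 1463 = \left(\frac{1}{-3} + 30 \left(- \frac{3}{5} - \frac{36}{5}\right)\right) + 1463 = \left(- \frac{1}{3} + 30 \left(- \frac{3}{5} - \frac{36}{5}\right)\right) + 1463 = \left(- \frac{1}{3} + 30 \left(- \frac{39}{5}\right)\right) + 1463 = \left(- \frac{1}{3} - 234\right) + 1463 = - \frac{703}{3} + 1463 = \frac{3686}{3}$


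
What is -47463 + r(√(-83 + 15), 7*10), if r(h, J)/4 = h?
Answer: -47463 + 8*I*√17 ≈ -47463.0 + 32.985*I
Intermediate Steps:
r(h, J) = 4*h
-47463 + r(√(-83 + 15), 7*10) = -47463 + 4*√(-83 + 15) = -47463 + 4*√(-68) = -47463 + 4*(2*I*√17) = -47463 + 8*I*√17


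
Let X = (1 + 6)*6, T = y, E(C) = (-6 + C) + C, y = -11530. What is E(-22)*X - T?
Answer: 9430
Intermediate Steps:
E(C) = -6 + 2*C
T = -11530
X = 42 (X = 7*6 = 42)
E(-22)*X - T = (-6 + 2*(-22))*42 - 1*(-11530) = (-6 - 44)*42 + 11530 = -50*42 + 11530 = -2100 + 11530 = 9430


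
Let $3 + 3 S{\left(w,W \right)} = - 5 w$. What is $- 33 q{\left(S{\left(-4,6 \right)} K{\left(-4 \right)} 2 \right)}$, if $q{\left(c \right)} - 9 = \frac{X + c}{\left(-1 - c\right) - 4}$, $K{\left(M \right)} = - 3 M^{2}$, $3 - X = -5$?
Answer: $- \frac{12945}{49} \approx -264.18$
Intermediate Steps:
$X = 8$ ($X = 3 - -5 = 3 + 5 = 8$)
$S{\left(w,W \right)} = -1 - \frac{5 w}{3}$ ($S{\left(w,W \right)} = -1 + \frac{\left(-5\right) w}{3} = -1 - \frac{5 w}{3}$)
$q{\left(c \right)} = 9 + \frac{8 + c}{-5 - c}$ ($q{\left(c \right)} = 9 + \frac{8 + c}{\left(-1 - c\right) - 4} = 9 + \frac{8 + c}{-5 - c}$)
$- 33 q{\left(S{\left(-4,6 \right)} K{\left(-4 \right)} 2 \right)} = - 33 \frac{37 + 8 \left(-1 - - \frac{20}{3}\right) \left(- 3 \left(-4\right)^{2}\right) 2}{5 + \left(-1 - - \frac{20}{3}\right) \left(- 3 \left(-4\right)^{2}\right) 2} = - 33 \frac{37 + 8 \left(-1 + \frac{20}{3}\right) \left(\left(-3\right) 16\right) 2}{5 + \left(-1 + \frac{20}{3}\right) \left(\left(-3\right) 16\right) 2} = - 33 \frac{37 + 8 \cdot \frac{17}{3} \left(-48\right) 2}{5 + \frac{17}{3} \left(-48\right) 2} = - 33 \frac{37 + 8 \left(\left(-272\right) 2\right)}{5 - 544} = - 33 \frac{37 + 8 \left(-544\right)}{5 - 544} = - 33 \frac{37 - 4352}{-539} = - 33 \left(\left(- \frac{1}{539}\right) \left(-4315\right)\right) = \left(-33\right) \frac{4315}{539} = - \frac{12945}{49}$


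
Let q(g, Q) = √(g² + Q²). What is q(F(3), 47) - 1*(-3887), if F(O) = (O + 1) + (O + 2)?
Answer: 3887 + √2290 ≈ 3934.9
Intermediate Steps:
F(O) = 3 + 2*O (F(O) = (1 + O) + (2 + O) = 3 + 2*O)
q(g, Q) = √(Q² + g²)
q(F(3), 47) - 1*(-3887) = √(47² + (3 + 2*3)²) - 1*(-3887) = √(2209 + (3 + 6)²) + 3887 = √(2209 + 9²) + 3887 = √(2209 + 81) + 3887 = √2290 + 3887 = 3887 + √2290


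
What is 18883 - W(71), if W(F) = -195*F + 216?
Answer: 32512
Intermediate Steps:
W(F) = 216 - 195*F
18883 - W(71) = 18883 - (216 - 195*71) = 18883 - (216 - 13845) = 18883 - 1*(-13629) = 18883 + 13629 = 32512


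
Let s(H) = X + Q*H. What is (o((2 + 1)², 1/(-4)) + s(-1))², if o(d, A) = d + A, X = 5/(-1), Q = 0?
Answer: 225/16 ≈ 14.063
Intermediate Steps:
X = -5 (X = 5*(-1) = -5)
s(H) = -5 (s(H) = -5 + 0*H = -5 + 0 = -5)
o(d, A) = A + d
(o((2 + 1)², 1/(-4)) + s(-1))² = ((1/(-4) + (2 + 1)²) - 5)² = ((-¼ + 3²) - 5)² = ((-¼ + 9) - 5)² = (35/4 - 5)² = (15/4)² = 225/16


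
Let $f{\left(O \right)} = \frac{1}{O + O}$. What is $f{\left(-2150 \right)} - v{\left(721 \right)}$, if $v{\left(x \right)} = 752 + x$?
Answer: $- \frac{6333901}{4300} \approx -1473.0$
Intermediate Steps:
$f{\left(O \right)} = \frac{1}{2 O}$
$f{\left(-2150 \right)} - v{\left(721 \right)} = \frac{1}{2 \left(-2150\right)} - \left(752 + 721\right) = \frac{1}{2} \left(- \frac{1}{2150}\right) - 1473 = - \frac{1}{4300} - 1473 = - \frac{6333901}{4300}$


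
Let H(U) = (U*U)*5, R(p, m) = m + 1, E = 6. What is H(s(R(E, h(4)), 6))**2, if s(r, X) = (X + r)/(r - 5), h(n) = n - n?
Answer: 60025/256 ≈ 234.47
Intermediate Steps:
h(n) = 0
R(p, m) = 1 + m
s(r, X) = (X + r)/(-5 + r)
H(U) = 5*U**2 (H(U) = U**2*5 = 5*U**2)
H(s(R(E, h(4)), 6))**2 = (5*((6 + (1 + 0))/(-5 + (1 + 0)))**2)**2 = (5*((6 + 1)/(-5 + 1))**2)**2 = (5*(7/(-4))**2)**2 = (5*(-1/4*7)**2)**2 = (5*(-7/4)**2)**2 = (5*(49/16))**2 = (245/16)**2 = 60025/256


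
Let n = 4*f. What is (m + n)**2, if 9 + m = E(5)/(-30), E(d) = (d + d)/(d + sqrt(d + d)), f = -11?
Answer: 1142422/405 - 956*sqrt(10)/405 ≈ 2813.3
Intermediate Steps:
E(d) = 2*d/(d + sqrt(2)*sqrt(d)) (E(d) = (2*d)/(d + sqrt(2*d)) = (2*d)/(d + sqrt(2)*sqrt(d)) = 2*d/(d + sqrt(2)*sqrt(d)))
n = -44 (n = 4*(-11) = -44)
m = -9 - 1/(3*(5 + sqrt(10))) (m = -9 + (2*5/(5 + sqrt(2)*sqrt(5)))/(-30) = -9 + (2*5/(5 + sqrt(10)))*(-1/30) = -9 + (10/(5 + sqrt(10)))*(-1/30) = -9 - 1/(3*(5 + sqrt(10))) ≈ -9.0408)
(m + n)**2 = ((-82/9 + sqrt(10)/45) - 44)**2 = (-478/9 + sqrt(10)/45)**2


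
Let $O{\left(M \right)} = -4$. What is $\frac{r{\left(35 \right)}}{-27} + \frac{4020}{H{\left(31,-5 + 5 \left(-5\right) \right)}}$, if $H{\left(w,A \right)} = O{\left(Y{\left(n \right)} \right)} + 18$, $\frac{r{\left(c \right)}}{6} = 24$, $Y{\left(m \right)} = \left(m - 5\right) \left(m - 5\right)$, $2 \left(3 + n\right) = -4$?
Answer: $\frac{5918}{21} \approx 281.81$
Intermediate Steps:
$n = -5$ ($n = -3 + \frac{1}{2} \left(-4\right) = -3 - 2 = -5$)
$Y{\left(m \right)} = \left(-5 + m\right)^{2}$ ($Y{\left(m \right)} = \left(-5 + m\right) \left(-5 + m\right) = \left(-5 + m\right)^{2}$)
$r{\left(c \right)} = 144$ ($r{\left(c \right)} = 6 \cdot 24 = 144$)
$H{\left(w,A \right)} = 14$ ($H{\left(w,A \right)} = -4 + 18 = 14$)
$\frac{r{\left(35 \right)}}{-27} + \frac{4020}{H{\left(31,-5 + 5 \left(-5\right) \right)}} = \frac{144}{-27} + \frac{4020}{14} = 144 \left(- \frac{1}{27}\right) + 4020 \cdot \frac{1}{14} = - \frac{16}{3} + \frac{2010}{7} = \frac{5918}{21}$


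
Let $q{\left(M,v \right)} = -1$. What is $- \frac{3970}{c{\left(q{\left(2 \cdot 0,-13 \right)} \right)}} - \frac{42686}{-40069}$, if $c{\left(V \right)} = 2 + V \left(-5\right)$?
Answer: $- \frac{158775128}{280483} \approx -566.08$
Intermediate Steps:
$c{\left(V \right)} = 2 - 5 V$
$- \frac{3970}{c{\left(q{\left(2 \cdot 0,-13 \right)} \right)}} - \frac{42686}{-40069} = - \frac{3970}{2 - -5} - \frac{42686}{-40069} = - \frac{3970}{2 + 5} - - \frac{42686}{40069} = - \frac{3970}{7} + \frac{42686}{40069} = - \frac{158775128}{280483}$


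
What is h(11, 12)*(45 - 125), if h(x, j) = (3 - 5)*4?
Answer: 640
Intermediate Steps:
h(x, j) = -8 (h(x, j) = -2*4 = -8)
h(11, 12)*(45 - 125) = -8*(45 - 125) = -8*(-80) = 640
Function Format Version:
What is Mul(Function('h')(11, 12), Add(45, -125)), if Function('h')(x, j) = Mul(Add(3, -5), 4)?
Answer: 640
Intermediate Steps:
Function('h')(x, j) = -8 (Function('h')(x, j) = Mul(-2, 4) = -8)
Mul(Function('h')(11, 12), Add(45, -125)) = Mul(-8, Add(45, -125)) = Mul(-8, -80) = 640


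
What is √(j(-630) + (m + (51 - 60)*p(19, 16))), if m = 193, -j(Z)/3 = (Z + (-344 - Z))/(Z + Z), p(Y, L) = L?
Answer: √531195/105 ≈ 6.9413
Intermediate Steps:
j(Z) = 516/Z (j(Z) = -3*(Z + (-344 - Z))/(Z + Z) = -(-1032)/(2*Z) = -(-1032)*1/(2*Z) = -(-516)/Z = 516/Z)
√(j(-630) + (m + (51 - 60)*p(19, 16))) = √(516/(-630) + (193 + (51 - 60)*16)) = √(516*(-1/630) + (193 - 9*16)) = √(-86/105 + (193 - 144)) = √(-86/105 + 49) = √(5059/105) = √531195/105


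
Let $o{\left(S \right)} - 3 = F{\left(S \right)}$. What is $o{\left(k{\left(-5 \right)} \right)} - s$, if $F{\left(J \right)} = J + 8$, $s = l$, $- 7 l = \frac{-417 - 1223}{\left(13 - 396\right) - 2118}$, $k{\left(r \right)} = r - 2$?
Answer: $\frac{1748}{427} \approx 4.0937$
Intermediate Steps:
$k{\left(r \right)} = -2 + r$
$l = - \frac{40}{427}$ ($l = - \frac{\left(-417 - 1223\right) \frac{1}{\left(13 - 396\right) - 2118}}{7} = - \frac{\left(-1640\right) \frac{1}{\left(13 - 396\right) - 2118}}{7} = - \frac{\left(-1640\right) \frac{1}{-383 - 2118}}{7} = - \frac{\left(-1640\right) \frac{1}{-2501}}{7} = - \frac{\left(-1640\right) \left(- \frac{1}{2501}\right)}{7} = \left(- \frac{1}{7}\right) \frac{40}{61} = - \frac{40}{427} \approx -0.093677$)
$s = - \frac{40}{427} \approx -0.093677$
$F{\left(J \right)} = 8 + J$
$o{\left(S \right)} = 11 + S$ ($o{\left(S \right)} = 3 + \left(8 + S\right) = 11 + S$)
$o{\left(k{\left(-5 \right)} \right)} - s = \left(11 - 7\right) - - \frac{40}{427} = \left(11 - 7\right) + \frac{40}{427} = 4 + \frac{40}{427} = \frac{1748}{427}$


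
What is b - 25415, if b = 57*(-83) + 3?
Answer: -30143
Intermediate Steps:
b = -4728 (b = -4731 + 3 = -4728)
b - 25415 = -4728 - 25415 = -30143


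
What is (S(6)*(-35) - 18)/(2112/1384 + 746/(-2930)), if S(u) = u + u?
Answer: -111008910/322231 ≈ -344.50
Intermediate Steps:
S(u) = 2*u
(S(6)*(-35) - 18)/(2112/1384 + 746/(-2930)) = ((2*6)*(-35) - 18)/(2112/1384 + 746/(-2930)) = (12*(-35) - 18)/(2112*(1/1384) + 746*(-1/2930)) = (-420 - 18)/(264/173 - 373/1465) = -438/322231/253445 = -438*253445/322231 = -111008910/322231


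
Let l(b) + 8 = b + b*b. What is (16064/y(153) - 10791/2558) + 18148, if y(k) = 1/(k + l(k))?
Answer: 974207628177/2558 ≈ 3.8085e+8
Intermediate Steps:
l(b) = -8 + b + b² (l(b) = -8 + (b + b*b) = -8 + (b + b²) = -8 + b + b²)
y(k) = 1/(-8 + k² + 2*k) (y(k) = 1/(k + (-8 + k + k²)) = 1/(-8 + k² + 2*k))
(16064/y(153) - 10791/2558) + 18148 = (16064/(1/(-8 + 153² + 2*153)) - 10791/2558) + 18148 = (16064/(1/(-8 + 23409 + 306)) - 10791*1/2558) + 18148 = (16064/(1/23707) - 10791/2558) + 18148 = (16064*23707 - 10791/2558) + 18148 = (380829248 - 10791/2558) + 18148 = 974161205593/2558 + 18148 = 974207628177/2558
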